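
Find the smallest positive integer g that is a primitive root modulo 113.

3

φ(113) = 113 − 1 = 112 = 2^4 · 7.
g is a primitive root iff g^(112/q) ≢ 1 (mod 113) for each prime q ∈ {2, 7}.
g = 2: 2^56 ≡ 1 — hits 1, so not a primitive root.
g = 3: 3^56 ≡ 112; 3^16 ≡ 49 — none is 1, so 3 is a primitive root.
Hence the least primitive root of 113 is 3.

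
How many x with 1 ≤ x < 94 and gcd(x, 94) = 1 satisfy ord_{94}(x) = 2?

1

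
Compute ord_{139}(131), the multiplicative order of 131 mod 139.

23

The order of 131 must divide φ(139) = 139 − 1 = 138 = 2 · 3 · 23.
Divisors of 138: 1, 2, 3, 6, 23, 46, 69, 138.
Compute 131^d (mod 139) for the divisors d until we hit 1:
131^1 ≡ 131 (mod 139)
131^2 ≡ 64 (mod 139)
131^3 ≡ 44 (mod 139)
131^6 ≡ 129 (mod 139)
131^23 ≡ 1 (mod 139) ✓
Hence ord(131) = 23.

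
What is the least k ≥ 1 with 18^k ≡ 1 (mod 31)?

15

The order of 18 must divide φ(31) = 31 − 1 = 30 = 2 · 3 · 5.
Divisors of 30: 1, 2, 3, 5, 6, 10, 15, 30.
Test each divisor d:
18^1 ≡ 18 (mod 31)
18^2 ≡ 14 (mod 31)
18^3 ≡ 4 (mod 31)
18^5 ≡ 25 (mod 31)
18^6 ≡ 16 (mod 31)
18^10 ≡ 5 (mod 31)
18^15 ≡ 1 (mod 31) ✓
Hence ord(18) = 15.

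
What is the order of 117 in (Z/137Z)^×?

136

ord(117) | φ(137) = 137 − 1 = 136 = 2^3 · 17.
Divisors of 136: 1, 2, 4, 8, 17, 34, 68, 136.
Compute 117^d (mod 137) for the divisors d until we hit 1:
117^1 ≡ 117
117^2 ≡ 126
117^4 ≡ 121
117^8 ≡ 119
117^17 ≡ 96
117^34 ≡ 37
117^68 ≡ 136
117^136 ≡ 1
So ord_137(117) = 136.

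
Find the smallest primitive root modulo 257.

φ(257) = 257 − 1 = 256 = 2^8.
Test candidates g = 2, 3, … against the prime factors q ∈ {2} of φ(257): g is a generator iff g^(256/q) ≢ 1 for every such q.
g = 2: 2^128 ≡ 1 — hits 1, so not a primitive root.
g = 3: 3^128 ≡ 256 — none is 1, so 3 is a primitive root.
The smallest primitive root modulo 257 is 3.

3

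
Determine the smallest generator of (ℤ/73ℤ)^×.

5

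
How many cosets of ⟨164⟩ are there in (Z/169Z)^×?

3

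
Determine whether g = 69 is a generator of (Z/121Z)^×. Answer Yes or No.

φ(121) = φ(11^2) = 11·(11−1) = 110 = 2 · 5 · 11.
69 is a primitive root mod 121 iff 69^(φ(121)/q) ≢ 1 for every prime q | φ(121), i.e. q ∈ {2, 5, 11}.
69^55 ≡ 1 (mod 121)  [q = 2: ≡ 1 ✗]
69^22 ≡ 9 (mod 121)  [q = 5: ≢ 1 ✓]
69^10 ≡ 100 (mod 121)  [q = 11: ≢ 1 ✓]
69^55 ≡ 1 shows ord(69) | 55, strictly less than φ(121); not a primitive root.

No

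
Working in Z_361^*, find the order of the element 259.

114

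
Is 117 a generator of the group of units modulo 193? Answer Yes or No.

No

φ(193) = 193 − 1 = 192 = 2^6 · 3.
An element g generates (Z/193Z)^× iff g^(192/q) ≢ 1 (mod 193) for each prime q ∈ {2, 3}.
117^96 ≡ 192 (mod 193)  [q = 2: ≢ 1 ✓]
117^64 ≡ 1 (mod 193)  [q = 3: ≡ 1 ✗]
Since 117^64 ≡ 1, the order of 117 divides 64 < 192, so 117 is not a primitive root.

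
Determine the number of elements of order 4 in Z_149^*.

2

φ(149) = 149 − 1 = 148 = 2^2 · 37.
In a cyclic group of order 148, there are φ(d) elements of order d for each divisor d of 148, and zero for non-divisors.
4 = 2^2 divides 148, and φ(4) = 2.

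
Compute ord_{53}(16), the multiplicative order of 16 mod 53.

By Lagrange's theorem, ord_53(16) divides φ(53) = 53 − 1 = 52 = 2^2 · 13.
Divisors of 52: 1, 2, 4, 13, 26, 52.
Evaluate successive powers at the divisors of 52:
16^1 ≡ 16
16^2 ≡ 44
16^4 ≡ 28
16^13 ≡ 1
Hence ord(16) = 13.

13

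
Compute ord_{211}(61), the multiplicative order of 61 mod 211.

30

By Lagrange's theorem, ord_211(61) divides φ(211) = 211 − 1 = 210 = 2 · 3 · 5 · 7.
Divisors of 210: 1, 2, 3, 5, 6, 7, 10, 14, 15, 21, 30, 35, 42, 70, 105, 210.
Evaluate successive powers at the divisors of 210:
61^1 ≡ 61 (mod 211)
61^2 ≡ 134 (mod 211)
61^3 ≡ 156 (mod 211)
61^5 ≡ 15 (mod 211)
61^6 ≡ 71 (mod 211)
61^7 ≡ 111 (mod 211)
61^10 ≡ 14 (mod 211)
61^14 ≡ 83 (mod 211)
61^15 ≡ 210 (mod 211)
61^21 ≡ 140 (mod 211)
61^30 ≡ 1 (mod 211) ✓
Hence ord(61) = 30.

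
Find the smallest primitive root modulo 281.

φ(281) = 281 − 1 = 280 = 2^3 · 5 · 7.
Test candidates g = 2, 3, … against the prime factors q ∈ {2, 5, 7} of φ(281): g is a generator iff g^(280/q) ≢ 1 for every such q.
g = 2: 2^140 ≡ 1 — hits 1, so not a primitive root.
g = 3: 3^140 ≡ 280; 3^56 ≡ 86; 3^40 ≡ 249 — none is 1, so 3 is a primitive root.
The smallest primitive root modulo 281 is 3.

3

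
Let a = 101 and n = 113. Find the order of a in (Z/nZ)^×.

The order of 101 must divide φ(113) = 113 − 1 = 112 = 2^4 · 7.
Divisors of 112: 1, 2, 4, 7, 8, 14, 16, 28, 56, 112.
Check 101^d mod 113 for each divisor in increasing order:
101^1 ≡ 101 (mod 113)
101^2 ≡ 31 (mod 113)
101^4 ≡ 57 (mod 113)
101^7 ≡ 40 (mod 113)
101^8 ≡ 85 (mod 113)
101^14 ≡ 18 (mod 113)
101^16 ≡ 106 (mod 113)
101^28 ≡ 98 (mod 113)
101^56 ≡ 112 (mod 113)
101^112 ≡ 1 (mod 113) ✓
Therefore the multiplicative order of 101 modulo 113 is 112.

112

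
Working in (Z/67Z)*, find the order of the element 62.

Since 62 ∈ (Z/67Z)^×, its order divides φ(67) = 67 − 1 = 66 = 2 · 3 · 11.
Divisors of 66: 1, 2, 3, 6, 11, 22, 33, 66.
Check 62^d mod 67 for each divisor in increasing order:
62^1 ≡ 62
62^2 ≡ 25
62^3 ≡ 9
62^6 ≡ 14
62^11 ≡ 1
So ord_67(62) = 11.

11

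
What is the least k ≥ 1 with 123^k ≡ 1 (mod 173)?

172

Since 123 ∈ (Z/173Z)^×, its order divides φ(173) = 173 − 1 = 172 = 2^2 · 43.
Divisors of 172: 1, 2, 4, 43, 86, 172.
Evaluate successive powers at the divisors of 172:
123^1 ≡ 123
123^2 ≡ 78
123^4 ≡ 29
123^43 ≡ 80
123^86 ≡ 172
123^172 ≡ 1
Hence ord(123) = 172.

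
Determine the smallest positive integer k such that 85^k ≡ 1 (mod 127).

ord(85) | φ(127) = 127 − 1 = 126 = 2 · 3^2 · 7.
Divisors of 126: 1, 2, 3, 6, 7, 9, 14, 18, 21, 42, 63, 126.
Evaluate successive powers at the divisors of 126:
85^1 ≡ 85 (mod 127)
85^2 ≡ 113 (mod 127)
85^3 ≡ 80 (mod 127)
85^6 ≡ 50 (mod 127)
85^7 ≡ 59 (mod 127)
85^9 ≡ 63 (mod 127)
85^14 ≡ 52 (mod 127)
85^18 ≡ 32 (mod 127)
85^21 ≡ 20 (mod 127)
85^42 ≡ 19 (mod 127)
85^63 ≡ 126 (mod 127)
85^126 ≡ 1 (mod 127) ✓
The smallest such exponent is 126, so the order of 85 is 126.

126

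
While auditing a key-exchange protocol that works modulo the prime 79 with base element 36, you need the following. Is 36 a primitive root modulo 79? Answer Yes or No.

No

φ(79) = 79 − 1 = 78 = 2 · 3 · 13.
Test 36^(78/q) mod 79 for each prime factor q of 78:
36^39 ≡ 1 (mod 79)  [q = 2: ≡ 1 ✗]
36^26 ≡ 23 (mod 79)  [q = 3: ≢ 1 ✓]
36^6 ≡ 62 (mod 79)  [q = 13: ≢ 1 ✓]
36^39 ≡ 1 shows ord(36) | 39, strictly less than φ(79); not a primitive root.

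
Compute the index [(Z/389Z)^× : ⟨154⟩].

1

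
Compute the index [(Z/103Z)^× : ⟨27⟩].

Since 27 ∈ (Z/103Z)^×, its order divides φ(103) = 103 − 1 = 102 = 2 · 3 · 17.
Divisors of 102: 1, 2, 3, 6, 17, 34, 51, 102.
Compute 27^d (mod 103) for the divisors d until we hit 1:
27^1 ≡ 27
27^2 ≡ 8
27^3 ≡ 10
27^6 ≡ 100
27^17 ≡ 102
27^34 ≡ 1
So ord_103(27) = 34, hence |⟨27⟩| = 34.
Index = |(Z/103Z)^×| / |⟨27⟩| = 102 / 34 = 3.

3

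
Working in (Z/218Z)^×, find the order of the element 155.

6

The order of 155 must divide φ(218) = φ(2)·φ(109) = 1·108 = 108 = 2^2 · 3^3.
Divisors of 108: 1, 2, 3, 4, 6, 9, 12, 18, 27, 36, 54, 108.
Compute 155^d (mod 218) for the divisors d until we hit 1:
155^1 ≡ 155 (mod 218)
155^2 ≡ 45 (mod 218)
155^3 ≡ 217 (mod 218)
155^4 ≡ 63 (mod 218)
155^6 ≡ 1 (mod 218) ✓
Therefore the multiplicative order of 155 modulo 218 is 6.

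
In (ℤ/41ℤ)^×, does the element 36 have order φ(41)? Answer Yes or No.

No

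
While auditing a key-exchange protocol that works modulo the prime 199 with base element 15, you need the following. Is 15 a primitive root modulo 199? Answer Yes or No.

Yes

φ(199) = 199 − 1 = 198 = 2 · 3^2 · 11.
It suffices to check that the order of 15 is not a proper divisor of 198: compute 15^(198/q) for q ∈ {2, 3, 11}.
15^99 ≡ 198 (mod 199)  [q = 2: ≢ 1 ✓]
15^66 ≡ 106 (mod 199)  [q = 3: ≢ 1 ✓]
15^18 ≡ 61 (mod 199)  [q = 11: ≢ 1 ✓]
All checks pass, so 15 has order 198 and is a primitive root modulo 199.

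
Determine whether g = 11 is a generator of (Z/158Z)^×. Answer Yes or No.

No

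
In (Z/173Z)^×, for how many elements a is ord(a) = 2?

φ(173) = 173 − 1 = 172 = 2^2 · 43.
In a cyclic group of order 172, there are φ(d) elements of order d for each divisor d of 172, and zero for non-divisors.
2 | 172, and φ(2) = 2 − 1 = 1.

1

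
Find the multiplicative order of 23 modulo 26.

Since 23 ∈ (Z/26Z)^×, its order divides φ(26) = φ(2)·φ(13) = 1·12 = 12 = 2^2 · 3.
Divisors of 12: 1, 2, 3, 4, 6, 12.
Test each divisor d:
23^1 ≡ 23 (mod 26)
23^2 ≡ 9 (mod 26)
23^3 ≡ 25 (mod 26)
23^4 ≡ 3 (mod 26)
23^6 ≡ 1 (mod 26) ✓
The smallest such exponent is 6, so the order of 23 is 6.

6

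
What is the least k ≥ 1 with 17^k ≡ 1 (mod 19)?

ord(17) | φ(19) = 19 − 1 = 18 = 2 · 3^2.
Divisors of 18: 1, 2, 3, 6, 9, 18.
Test each divisor d:
17^1 ≡ 17
17^2 ≡ 4
17^3 ≡ 11
17^6 ≡ 7
17^9 ≡ 1
The smallest such exponent is 9, so the order of 17 is 9.

9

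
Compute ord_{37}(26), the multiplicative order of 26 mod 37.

3

Since 26 ∈ (Z/37Z)^×, its order divides φ(37) = 37 − 1 = 36 = 2^2 · 3^2.
Divisors of 36: 1, 2, 3, 4, 6, 9, 12, 18, 36.
Compute 26^d (mod 37) for the divisors d until we hit 1:
26^1 ≡ 26 (mod 37)
26^2 ≡ 10 (mod 37)
26^3 ≡ 1 (mod 37) ✓
The smallest such exponent is 3, so the order of 26 is 3.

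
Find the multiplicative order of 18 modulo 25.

4

The order of 18 must divide φ(25) = φ(5^2) = 5·(5−1) = 20 = 2^2 · 5.
Divisors of 20: 1, 2, 4, 5, 10, 20.
Test each divisor d:
18^1 ≡ 18
18^2 ≡ 24
18^4 ≡ 1
Therefore the multiplicative order of 18 modulo 25 is 4.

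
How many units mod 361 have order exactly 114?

36

φ(361) = φ(19^2) = 19·(19−1) = 342 = 2 · 3^2 · 19.
(Z/361Z)^× is cyclic (|G| = 342); a cyclic group of order m has exactly φ(d) elements of each order d | m, and none otherwise.
114 = 2 · 3 · 19 divides 342, and φ(114) = 36.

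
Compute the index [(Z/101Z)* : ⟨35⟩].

1

By Lagrange's theorem, ord_101(35) divides φ(101) = 101 − 1 = 100 = 2^2 · 5^2.
Divisors of 100: 1, 2, 4, 5, 10, 20, 25, 50, 100.
Check 35^d mod 101 for each divisor in increasing order:
35^1 ≡ 35 (mod 101)
35^2 ≡ 13 (mod 101)
35^4 ≡ 68 (mod 101)
35^5 ≡ 57 (mod 101)
35^10 ≡ 17 (mod 101)
35^20 ≡ 87 (mod 101)
35^25 ≡ 10 (mod 101)
35^50 ≡ 100 (mod 101)
35^100 ≡ 1 (mod 101) ✓
Thus |⟨35⟩| = ord(35) = 100.
[(Z/101Z)^× : ⟨35⟩] = 100/100 = 1.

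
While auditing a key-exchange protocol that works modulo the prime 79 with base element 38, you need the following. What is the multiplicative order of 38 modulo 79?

The order of 38 must divide φ(79) = 79 − 1 = 78 = 2 · 3 · 13.
Divisors of 78: 1, 2, 3, 6, 13, 26, 39, 78.
Evaluate successive powers at the divisors of 78:
38^1 ≡ 38
38^2 ≡ 22
38^3 ≡ 46
38^6 ≡ 62
38^13 ≡ 1
So ord_79(38) = 13.

13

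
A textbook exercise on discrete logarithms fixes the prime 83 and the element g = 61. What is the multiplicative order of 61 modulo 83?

ord(61) | φ(83) = 83 − 1 = 82 = 2 · 41.
Divisors of 82: 1, 2, 41, 82.
Check 61^d mod 83 for each divisor in increasing order:
61^1 ≡ 61 (mod 83)
61^2 ≡ 69 (mod 83)
61^41 ≡ 1 (mod 83) ✓
Hence ord(61) = 41.

41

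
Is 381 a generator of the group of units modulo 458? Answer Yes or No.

φ(458) = φ(2)·φ(229) = 1·228 = 228 = 2^2 · 3 · 19.
381 is a primitive root mod 458 iff 381^(φ(458)/q) ≢ 1 for every prime q | φ(458), i.e. q ∈ {2, 3, 19}.
381^114 ≡ 457 (mod 458)  [q = 2: ≢ 1 ✓]
381^76 ≡ 323 (mod 458)  [q = 3: ≢ 1 ✓]
381^12 ≡ 61 (mod 458)  [q = 19: ≢ 1 ✓]
Every test exponent gives a nontrivial residue, hence 381 generates the full group.

Yes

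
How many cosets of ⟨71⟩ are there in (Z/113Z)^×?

ord(71) | φ(113) = 113 − 1 = 112 = 2^4 · 7.
Divisors of 112: 1, 2, 4, 7, 8, 14, 16, 28, 56, 112.
Check 71^d mod 113 for each divisor in increasing order:
71^1 ≡ 71 (mod 113)
71^2 ≡ 69 (mod 113)
71^4 ≡ 15 (mod 113)
71^7 ≡ 35 (mod 113)
71^8 ≡ 112 (mod 113)
71^14 ≡ 95 (mod 113)
71^16 ≡ 1 (mod 113) ✓
So ord_113(71) = 16, hence |⟨71⟩| = 16.
Index = |(Z/113Z)^×| / |⟨71⟩| = 112 / 16 = 7.

7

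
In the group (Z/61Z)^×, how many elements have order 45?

φ(61) = 61 − 1 = 60 = 2^2 · 3 · 5.
Since (Z/61Z)^× is cyclic of order 60, the number of elements of order d is φ(d) when d | 60 and 0 otherwise.
Since 45 ∤ 60, the count is 0.

0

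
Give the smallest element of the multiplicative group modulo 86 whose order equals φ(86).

3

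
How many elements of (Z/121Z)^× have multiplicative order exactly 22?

10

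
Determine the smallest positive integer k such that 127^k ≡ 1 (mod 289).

136

ord(127) | φ(289) = φ(17^2) = 17·(17−1) = 272 = 2^4 · 17.
Divisors of 272: 1, 2, 4, 8, 16, 17, 34, 68, 136, 272.
Evaluate successive powers at the divisors of 272:
127^1 ≡ 127
127^2 ≡ 234
127^4 ≡ 135
127^8 ≡ 18
127^16 ≡ 35
127^17 ≡ 110
127^34 ≡ 251
127^68 ≡ 288
127^136 ≡ 1
The smallest such exponent is 136, so the order of 127 is 136.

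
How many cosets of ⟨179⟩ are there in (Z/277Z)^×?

Since 179 ∈ (Z/277Z)^×, its order divides φ(277) = 277 − 1 = 276 = 2^2 · 3 · 23.
Divisors of 276: 1, 2, 3, 4, 6, 12, 23, 46, 69, 92, 138, 276.
Compute 179^d (mod 277) for the divisors d until we hit 1:
179^1 ≡ 179
179^2 ≡ 186
179^3 ≡ 54
179^4 ≡ 248
179^6 ≡ 146
179^12 ≡ 264
179^23 ≡ 182
179^46 ≡ 161
179^69 ≡ 217
179^92 ≡ 160
179^138 ≡ 276
179^276 ≡ 1
The order of 179 is 276, so the subgroup it generates has 276 elements.
[(Z/277Z)^× : ⟨179⟩] = 276/276 = 1.

1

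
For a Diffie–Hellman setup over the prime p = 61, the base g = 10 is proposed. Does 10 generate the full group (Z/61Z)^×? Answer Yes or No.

Yes

φ(61) = 61 − 1 = 60 = 2^2 · 3 · 5.
10 is a primitive root mod 61 iff 10^(φ(61)/q) ≢ 1 for every prime q | φ(61), i.e. q ∈ {2, 3, 5}.
10^30 ≡ 60 (mod 61)  [q = 2: ≢ 1 ✓]
10^20 ≡ 13 (mod 61)  [q = 3: ≢ 1 ✓]
10^12 ≡ 58 (mod 61)  [q = 5: ≢ 1 ✓]
All checks pass, so 10 has order 60 and is a primitive root modulo 61.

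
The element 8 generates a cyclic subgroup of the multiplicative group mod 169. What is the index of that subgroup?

3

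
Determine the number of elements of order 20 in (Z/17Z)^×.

0

φ(17) = 17 − 1 = 16 = 2^4.
In a cyclic group of order 16, there are φ(d) elements of order d for each divisor d of 16, and zero for non-divisors.
20 does not divide 16, so no element of (Z/17Z)^× has order 20.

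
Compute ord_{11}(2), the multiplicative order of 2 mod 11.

10

By Lagrange's theorem, ord_11(2) divides φ(11) = 11 − 1 = 10 = 2 · 5.
Divisors of 10: 1, 2, 5, 10.
Evaluate successive powers at the divisors of 10:
2^1 ≡ 2 (mod 11)
2^2 ≡ 4 (mod 11)
2^5 ≡ 10 (mod 11)
2^10 ≡ 1 (mod 11) ✓
Therefore the multiplicative order of 2 modulo 11 is 10.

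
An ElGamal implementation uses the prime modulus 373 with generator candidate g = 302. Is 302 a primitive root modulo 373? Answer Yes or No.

No

φ(373) = 373 − 1 = 372 = 2^2 · 3 · 31.
An element g generates (Z/373Z)^× iff g^(372/q) ≢ 1 (mod 373) for each prime q ∈ {2, 3, 31}.
302^186 ≡ 1 (mod 373)  [q = 2: ≡ 1 ✗]
302^124 ≡ 88 (mod 373)  [q = 3: ≢ 1 ✓]
302^12 ≡ 236 (mod 373)  [q = 31: ≢ 1 ✓]
Since 302^186 ≡ 1, the order of 302 divides 186 < 372, so 302 is not a primitive root.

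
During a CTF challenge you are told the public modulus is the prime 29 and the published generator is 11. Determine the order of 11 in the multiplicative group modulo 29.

28

By Lagrange's theorem, ord_29(11) divides φ(29) = 29 − 1 = 28 = 2^2 · 7.
Divisors of 28: 1, 2, 4, 7, 14, 28.
Evaluate successive powers at the divisors of 28:
11^1 ≡ 11 (mod 29)
11^2 ≡ 5 (mod 29)
11^4 ≡ 25 (mod 29)
11^7 ≡ 12 (mod 29)
11^14 ≡ 28 (mod 29)
11^28 ≡ 1 (mod 29) ✓
Hence ord(11) = 28.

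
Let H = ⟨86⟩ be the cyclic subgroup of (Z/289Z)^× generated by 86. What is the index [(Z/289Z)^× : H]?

16

The order of 86 must divide φ(289) = φ(17^2) = 17·(17−1) = 272 = 2^4 · 17.
Divisors of 272: 1, 2, 4, 8, 16, 17, 34, 68, 136, 272.
Compute 86^d (mod 289) for the divisors d until we hit 1:
86^1 ≡ 86
86^2 ≡ 171
86^4 ≡ 52
86^8 ≡ 103
86^16 ≡ 205
86^17 ≡ 1
The order of 86 is 17, so the subgroup it generates has 17 elements.
The index is φ(289) / ord(86) = 272 / 17 = 16.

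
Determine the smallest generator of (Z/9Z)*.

2

φ(9) = φ(3^2) = 3·(3−1) = 6 = 2 · 3.
g is a primitive root iff g^(6/q) ≢ 1 (mod 9) for each prime q ∈ {2, 3}.
g = 2: 2^3 ≡ 8; 2^2 ≡ 4 — none is 1, so 2 is a primitive root.
The smallest primitive root modulo 9 is 2.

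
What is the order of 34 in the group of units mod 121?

By Lagrange's theorem, ord_121(34) divides φ(121) = φ(11^2) = 11·(11−1) = 110 = 2 · 5 · 11.
Divisors of 110: 1, 2, 5, 10, 11, 22, 55, 110.
Evaluate successive powers at the divisors of 110:
34^1 ≡ 34 (mod 121)
34^2 ≡ 67 (mod 121)
34^5 ≡ 45 (mod 121)
34^10 ≡ 89 (mod 121)
34^11 ≡ 1 (mod 121) ✓
So ord_121(34) = 11.

11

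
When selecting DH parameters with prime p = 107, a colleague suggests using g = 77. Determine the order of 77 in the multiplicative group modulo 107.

The order of 77 must divide φ(107) = 107 − 1 = 106 = 2 · 53.
Divisors of 106: 1, 2, 53, 106.
Compute 77^d (mod 107) for the divisors d until we hit 1:
77^1 ≡ 77 (mod 107)
77^2 ≡ 44 (mod 107)
77^53 ≡ 106 (mod 107)
77^106 ≡ 1 (mod 107) ✓
So ord_107(77) = 106.

106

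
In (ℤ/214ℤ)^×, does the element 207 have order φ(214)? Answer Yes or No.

No

φ(214) = φ(2)·φ(107) = 1·106 = 106 = 2 · 53.
It suffices to check that the order of 207 is not a proper divisor of 106: compute 207^(106/q) for q ∈ {2, 53}.
207^53 ≡ 1 (mod 214)  [q = 2: ≡ 1 ✗]
207^2 ≡ 49 (mod 214)  [q = 53: ≢ 1 ✓]
The check at q = 2 fails, so 207 generates a proper subgroup.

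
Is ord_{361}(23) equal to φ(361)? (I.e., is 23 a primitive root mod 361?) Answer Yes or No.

No

φ(361) = φ(19^2) = 19·(19−1) = 342 = 2 · 3^2 · 19.
An element g generates (Z/361Z)^× iff g^(342/q) ≢ 1 (mod 361) for each prime q ∈ {2, 3, 19}.
23^171 ≡ 1 (mod 361)  [q = 2: ≡ 1 ✗]
23^114 ≡ 68 (mod 361)  [q = 3: ≢ 1 ✓]
23^18 ≡ 20 (mod 361)  [q = 19: ≢ 1 ✓]
23^171 ≡ 1 shows ord(23) | 171, strictly less than φ(361); not a primitive root.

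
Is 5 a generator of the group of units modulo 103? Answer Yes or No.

Yes

φ(103) = 103 − 1 = 102 = 2 · 3 · 17.
An element g generates (Z/103Z)^× iff g^(102/q) ≢ 1 (mod 103) for each prime q ∈ {2, 3, 17}.
5^51 ≡ 102 (mod 103)  [q = 2: ≢ 1 ✓]
5^34 ≡ 56 (mod 103)  [q = 3: ≢ 1 ✓]
5^6 ≡ 72 (mod 103)  [q = 17: ≢ 1 ✓]
All checks pass, so 5 has order 102 and is a primitive root modulo 103.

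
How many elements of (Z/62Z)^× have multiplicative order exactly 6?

φ(62) = φ(2)·φ(31) = 1·30 = 30 = 2 · 3 · 5.
(Z/62Z)^× is cyclic (|G| = 30); a cyclic group of order m has exactly φ(d) elements of each order d | m, and none otherwise.
6 = 2 · 3 divides 30, and φ(6) = 2.

2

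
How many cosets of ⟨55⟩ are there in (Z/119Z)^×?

24

The order of 55 must divide φ(119) = φ(7·17) = (7−1)·(17−1) = 6·16 = 96 = 2^5 · 3.
Divisors of 96: 1, 2, 3, 4, 6, 8, 12, 16, 24, 32, 48, 96.
Compute 55^d (mod 119) for the divisors d until we hit 1:
55^1 ≡ 55
55^2 ≡ 50
55^3 ≡ 13
55^4 ≡ 1
Thus |⟨55⟩| = ord(55) = 4.
The index is φ(119) / ord(55) = 96 / 4 = 24.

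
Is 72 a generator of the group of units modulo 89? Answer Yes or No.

φ(89) = 89 − 1 = 88 = 2^3 · 11.
Test 72^(88/q) mod 89 for each prime factor q of 88:
72^44 ≡ 1 (mod 89)  [q = 2: ≡ 1 ✗]
72^8 ≡ 8 (mod 89)  [q = 11: ≢ 1 ✓]
72^44 ≡ 1 shows ord(72) | 44, strictly less than φ(89); not a primitive root.

No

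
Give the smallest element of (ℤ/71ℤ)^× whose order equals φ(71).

7

φ(71) = 71 − 1 = 70 = 2 · 5 · 7.
Test candidates g = 2, 3, … against the prime factors q ∈ {2, 5, 7} of φ(71): g is a generator iff g^(70/q) ≢ 1 for every such q.
g = 2: 2^35 ≡ 1 — hits 1, so not a primitive root.
g = 3: 3^35 ≡ 1 — hits 1, so not a primitive root.
g = 4: 4^35 ≡ 1 — hits 1, so not a primitive root.
g = 5: 5^35 ≡ 1 — hits 1, so not a primitive root.
g = 6: 6^35 ≡ 1 — hits 1, so not a primitive root.
g = 7: 7^35 ≡ 70; 7^14 ≡ 54; 7^10 ≡ 45 — none is 1, so 7 is a primitive root.
Hence the least primitive root of 71 is 7.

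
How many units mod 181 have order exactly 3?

φ(181) = 181 − 1 = 180 = 2^2 · 3^2 · 5.
Since (Z/181Z)^× is cyclic of order 180, the number of elements of order d is φ(d) when d | 180 and 0 otherwise.
3 | 180, and φ(3) = 3 − 1 = 2.

2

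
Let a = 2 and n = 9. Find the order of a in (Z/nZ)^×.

ord(2) | φ(9) = φ(3^2) = 3·(3−1) = 6 = 2 · 3.
Divisors of 6: 1, 2, 3, 6.
Evaluate successive powers at the divisors of 6:
2^1 ≡ 2 (mod 9)
2^2 ≡ 4 (mod 9)
2^3 ≡ 8 (mod 9)
2^6 ≡ 1 (mod 9) ✓
The smallest such exponent is 6, so the order of 2 is 6.

6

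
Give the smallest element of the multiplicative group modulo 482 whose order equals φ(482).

φ(482) = φ(2)·φ(241) = 1·240 = 240 = 2^4 · 3 · 5.
Test candidates g = 2, 3, … against the prime factors q ∈ {2, 3, 5} of φ(482): g is a generator iff g^(240/q) ≢ 1 for every such q.
g = 2: gcd(2, 482) = 2 > 1, not a unit — skip.
g = 3: 3^120 ≡ 1 — hits 1, so not a primitive root.
g = 4: gcd(4, 482) = 2 > 1, not a unit — skip.
g = 5: 5^120 ≡ 1 — hits 1, so not a primitive root.
g = 6: gcd(6, 482) = 2 > 1, not a unit — skip.
g = 7: 7^120 ≡ 481; 7^80 ≡ 15; 7^48 ≡ 91 — none is 1, so 7 is a primitive root.
So 7 is the smallest generator of (Z/482Z)^×.

7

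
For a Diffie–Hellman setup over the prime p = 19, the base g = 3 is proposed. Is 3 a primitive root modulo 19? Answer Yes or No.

φ(19) = 19 − 1 = 18 = 2 · 3^2.
It suffices to check that the order of 3 is not a proper divisor of 18: compute 3^(18/q) for q ∈ {2, 3}.
3^9 ≡ 18 (mod 19)  [q = 2: ≢ 1 ✓]
3^6 ≡ 7 (mod 19)  [q = 3: ≢ 1 ✓]
Every test exponent gives a nontrivial residue, hence 3 generates the full group.

Yes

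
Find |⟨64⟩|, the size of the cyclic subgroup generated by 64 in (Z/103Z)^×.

17

ord(64) | φ(103) = 103 − 1 = 102 = 2 · 3 · 17.
Divisors of 102: 1, 2, 3, 6, 17, 34, 51, 102.
Compute 64^d (mod 103) for the divisors d until we hit 1:
64^1 ≡ 64 (mod 103)
64^2 ≡ 79 (mod 103)
64^3 ≡ 9 (mod 103)
64^6 ≡ 81 (mod 103)
64^17 ≡ 1 (mod 103) ✓
Hence ord(64) = 17.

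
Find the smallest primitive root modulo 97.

φ(97) = 97 − 1 = 96 = 2^5 · 3.
Test candidates g = 2, 3, … against the prime factors q ∈ {2, 3} of φ(97): g is a generator iff g^(96/q) ≢ 1 for every such q.
g = 2: 2^48 ≡ 1 — hits 1, so not a primitive root.
g = 3: 3^48 ≡ 1 — hits 1, so not a primitive root.
g = 4: 4^48 ≡ 1 — hits 1, so not a primitive root.
g = 5: 5^48 ≡ 96; 5^32 ≡ 35 — none is 1, so 5 is a primitive root.
The smallest primitive root modulo 97 is 5.

5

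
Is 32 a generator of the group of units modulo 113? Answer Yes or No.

No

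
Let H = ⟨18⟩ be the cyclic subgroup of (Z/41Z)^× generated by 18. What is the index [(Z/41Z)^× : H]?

8

By Lagrange's theorem, ord_41(18) divides φ(41) = 41 − 1 = 40 = 2^3 · 5.
Divisors of 40: 1, 2, 4, 5, 8, 10, 20, 40.
Check 18^d mod 41 for each divisor in increasing order:
18^1 ≡ 18
18^2 ≡ 37
18^4 ≡ 16
18^5 ≡ 1
So ord_41(18) = 5, hence |⟨18⟩| = 5.
The index is φ(41) / ord(18) = 40 / 5 = 8.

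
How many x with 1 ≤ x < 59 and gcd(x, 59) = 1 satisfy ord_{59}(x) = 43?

0

φ(59) = 59 − 1 = 58 = 2 · 29.
Since (Z/59Z)^× is cyclic of order 58, the number of elements of order d is φ(d) when d | 58 and 0 otherwise.
43 does not divide 58, so no element of (Z/59Z)^× has order 43.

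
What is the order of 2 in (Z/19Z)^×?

18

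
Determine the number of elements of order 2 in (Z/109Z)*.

1

φ(109) = 109 − 1 = 108 = 2^2 · 3^3.
Since (Z/109Z)^× is cyclic of order 108, the number of elements of order d is φ(d) when d | 108 and 0 otherwise.
2 | 108, and φ(2) = 2 − 1 = 1.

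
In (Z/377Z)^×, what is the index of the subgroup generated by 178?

8

ord(178) | φ(377) = φ(13·29) = (13−1)·(29−1) = 12·28 = 336 = 2^4 · 3 · 7.
Divisors of 336: 1, 2, 3, 4, 6, 7, 8, 12, 14, 16, 21, 24, 28, 42, 48, 56, 84, 112, 168, 336.
Check 178^d mod 377 for each divisor in increasing order:
178^1 ≡ 178 (mod 377)
178^2 ≡ 16 (mod 377)
178^3 ≡ 209 (mod 377)
178^4 ≡ 256 (mod 377)
178^6 ≡ 326 (mod 377)
178^7 ≡ 347 (mod 377)
178^8 ≡ 315 (mod 377)
178^12 ≡ 339 (mod 377)
178^14 ≡ 146 (mod 377)
178^16 ≡ 74 (mod 377)
178^21 ≡ 144 (mod 377)
178^24 ≡ 313 (mod 377)
178^28 ≡ 204 (mod 377)
178^42 ≡ 1 (mod 377) ✓
The order of 178 is 42, so the subgroup it generates has 42 elements.
Index = |(Z/377Z)^×| / |⟨178⟩| = 336 / 42 = 8.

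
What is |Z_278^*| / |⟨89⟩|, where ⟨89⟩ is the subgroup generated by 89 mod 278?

ord(89) | φ(278) = φ(2)·φ(139) = 1·138 = 138 = 2 · 3 · 23.
Divisors of 138: 1, 2, 3, 6, 23, 46, 69, 138.
Compute 89^d (mod 278) for the divisors d until we hit 1:
89^1 ≡ 89
89^2 ≡ 137
89^3 ≡ 239
89^6 ≡ 131
89^23 ≡ 235
89^46 ≡ 181
89^69 ≡ 1
Thus |⟨89⟩| = ord(89) = 69.
[(Z/278Z)^× : ⟨89⟩] = 138/69 = 2.

2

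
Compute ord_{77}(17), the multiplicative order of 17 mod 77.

30

Since 17 ∈ (Z/77Z)^×, its order divides φ(77) = φ(7·11) = (7−1)·(11−1) = 6·10 = 60 = 2^2 · 3 · 5.
Divisors of 60: 1, 2, 3, 4, 5, 6, 10, 12, 15, 20, 30, 60.
Evaluate successive powers at the divisors of 60:
17^1 ≡ 17 (mod 77)
17^2 ≡ 58 (mod 77)
17^3 ≡ 62 (mod 77)
17^4 ≡ 53 (mod 77)
17^5 ≡ 54 (mod 77)
17^6 ≡ 71 (mod 77)
17^10 ≡ 67 (mod 77)
17^12 ≡ 36 (mod 77)
17^15 ≡ 76 (mod 77)
17^20 ≡ 23 (mod 77)
17^30 ≡ 1 (mod 77) ✓
The smallest such exponent is 30, so the order of 17 is 30.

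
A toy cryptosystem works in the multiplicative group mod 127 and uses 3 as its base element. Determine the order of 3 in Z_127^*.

Since 3 ∈ (Z/127Z)^×, its order divides φ(127) = 127 − 1 = 126 = 2 · 3^2 · 7.
Divisors of 126: 1, 2, 3, 6, 7, 9, 14, 18, 21, 42, 63, 126.
Check 3^d mod 127 for each divisor in increasing order:
3^1 ≡ 3 (mod 127)
3^2 ≡ 9 (mod 127)
3^3 ≡ 27 (mod 127)
3^6 ≡ 94 (mod 127)
3^7 ≡ 28 (mod 127)
3^9 ≡ 125 (mod 127)
3^14 ≡ 22 (mod 127)
3^18 ≡ 4 (mod 127)
3^21 ≡ 108 (mod 127)
3^42 ≡ 107 (mod 127)
3^63 ≡ 126 (mod 127)
3^126 ≡ 1 (mod 127) ✓
So ord_127(3) = 126.

126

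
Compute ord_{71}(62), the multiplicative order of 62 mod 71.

The order of 62 must divide φ(71) = 71 − 1 = 70 = 2 · 5 · 7.
Divisors of 70: 1, 2, 5, 7, 10, 14, 35, 70.
Evaluate successive powers at the divisors of 70:
62^1 ≡ 62
62^2 ≡ 10
62^5 ≡ 23
62^7 ≡ 17
62^10 ≡ 32
62^14 ≡ 5
62^35 ≡ 70
62^70 ≡ 1
The smallest such exponent is 70, so the order of 62 is 70.

70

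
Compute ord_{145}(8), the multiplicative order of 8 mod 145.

28

Since 8 ∈ (Z/145Z)^×, its order divides φ(145) = φ(5·29) = (5−1)·(29−1) = 4·28 = 112 = 2^4 · 7.
Divisors of 112: 1, 2, 4, 7, 8, 14, 16, 28, 56, 112.
Test each divisor d:
8^1 ≡ 8
8^2 ≡ 64
8^4 ≡ 36
8^7 ≡ 17
8^8 ≡ 136
8^14 ≡ 144
8^16 ≡ 81
8^28 ≡ 1
Therefore the multiplicative order of 8 modulo 145 is 28.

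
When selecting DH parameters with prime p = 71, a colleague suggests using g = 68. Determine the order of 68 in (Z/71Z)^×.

The order of 68 must divide φ(71) = 71 − 1 = 70 = 2 · 5 · 7.
Divisors of 70: 1, 2, 5, 7, 10, 14, 35, 70.
Test each divisor d:
68^1 ≡ 68
68^2 ≡ 9
68^5 ≡ 41
68^7 ≡ 14
68^10 ≡ 48
68^14 ≡ 54
68^35 ≡ 70
68^70 ≡ 1
Hence ord(68) = 70.

70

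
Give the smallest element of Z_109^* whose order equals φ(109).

6

φ(109) = 109 − 1 = 108 = 2^2 · 3^3.
Test candidates g = 2, 3, … against the prime factors q ∈ {2, 3} of φ(109): g is a generator iff g^(108/q) ≢ 1 for every such q.
g = 2: 2^54 ≡ 108; 2^36 ≡ 1 — hits 1, so not a primitive root.
g = 3: 3^54 ≡ 1 — hits 1, so not a primitive root.
g = 4: 4^54 ≡ 1 — hits 1, so not a primitive root.
g = 5: 5^54 ≡ 1 — hits 1, so not a primitive root.
g = 6: 6^54 ≡ 108; 6^36 ≡ 63 — none is 1, so 6 is a primitive root.
Hence the least primitive root of 109 is 6.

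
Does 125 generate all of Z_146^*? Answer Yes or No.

No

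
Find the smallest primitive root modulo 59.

2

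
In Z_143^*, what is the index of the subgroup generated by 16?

8

ord(16) | φ(143) = φ(11·13) = (11−1)·(13−1) = 10·12 = 120 = 2^3 · 3 · 5.
Divisors of 120: 1, 2, 3, 4, 5, 6, 8, 10, 12, 15, 20, 24, 30, 40, 60, 120.
Compute 16^d (mod 143) for the divisors d until we hit 1:
16^1 ≡ 16 (mod 143)
16^2 ≡ 113 (mod 143)
16^3 ≡ 92 (mod 143)
16^4 ≡ 42 (mod 143)
16^5 ≡ 100 (mod 143)
16^6 ≡ 27 (mod 143)
16^8 ≡ 48 (mod 143)
16^10 ≡ 133 (mod 143)
16^12 ≡ 14 (mod 143)
16^15 ≡ 1 (mod 143) ✓
Thus |⟨16⟩| = ord(16) = 15.
The index is φ(143) / ord(16) = 120 / 15 = 8.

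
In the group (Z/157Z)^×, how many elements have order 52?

24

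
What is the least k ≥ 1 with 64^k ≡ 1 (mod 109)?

6

The order of 64 must divide φ(109) = 109 − 1 = 108 = 2^2 · 3^3.
Divisors of 108: 1, 2, 3, 4, 6, 9, 12, 18, 27, 36, 54, 108.
Check 64^d mod 109 for each divisor in increasing order:
64^1 ≡ 64
64^2 ≡ 63
64^3 ≡ 108
64^4 ≡ 45
64^6 ≡ 1
The smallest such exponent is 6, so the order of 64 is 6.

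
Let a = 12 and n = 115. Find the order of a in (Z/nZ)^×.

44

Since 12 ∈ (Z/115Z)^×, its order divides φ(115) = φ(5·23) = (5−1)·(23−1) = 4·22 = 88 = 2^3 · 11.
Divisors of 88: 1, 2, 4, 8, 11, 22, 44, 88.
Evaluate successive powers at the divisors of 88:
12^1 ≡ 12 (mod 115)
12^2 ≡ 29 (mod 115)
12^4 ≡ 36 (mod 115)
12^8 ≡ 31 (mod 115)
12^11 ≡ 93 (mod 115)
12^22 ≡ 24 (mod 115)
12^44 ≡ 1 (mod 115) ✓
Hence ord(12) = 44.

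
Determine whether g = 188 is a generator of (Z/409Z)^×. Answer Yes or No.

Yes

φ(409) = 409 − 1 = 408 = 2^3 · 3 · 17.
188 is a primitive root mod 409 iff 188^(φ(409)/q) ≢ 1 for every prime q | φ(409), i.e. q ∈ {2, 3, 17}.
188^204 ≡ 408 (mod 409)  [q = 2: ≢ 1 ✓]
188^136 ≡ 355 (mod 409)  [q = 3: ≢ 1 ✓]
188^24 ≡ 83 (mod 409)  [q = 17: ≢ 1 ✓]
Every test exponent gives a nontrivial residue, hence 188 generates the full group.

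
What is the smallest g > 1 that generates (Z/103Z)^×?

5

φ(103) = 103 − 1 = 102 = 2 · 3 · 17.
Test candidates g = 2, 3, … against the prime factors q ∈ {2, 3, 17} of φ(103): g is a generator iff g^(102/q) ≢ 1 for every such q.
g = 2: 2^51 ≡ 1 — hits 1, so not a primitive root.
g = 3: 3^51 ≡ 102; 3^34 ≡ 1 — hits 1, so not a primitive root.
g = 4: 4^51 ≡ 1 — hits 1, so not a primitive root.
g = 5: 5^51 ≡ 102; 5^34 ≡ 56; 5^6 ≡ 72 — none is 1, so 5 is a primitive root.
So 5 is the smallest generator of (Z/103Z)^×.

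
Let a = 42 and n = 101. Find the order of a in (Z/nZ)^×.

100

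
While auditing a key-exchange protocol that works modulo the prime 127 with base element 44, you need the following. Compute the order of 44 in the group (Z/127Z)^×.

63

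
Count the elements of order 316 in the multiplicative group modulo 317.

156

φ(317) = 317 − 1 = 316 = 2^2 · 79.
Since (Z/317Z)^× is cyclic of order 316, the number of elements of order d is φ(d) when d | 316 and 0 otherwise.
316 = 2^2 · 79 divides 316, and φ(316) = 156.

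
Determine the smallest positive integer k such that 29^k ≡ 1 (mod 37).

By Lagrange's theorem, ord_37(29) divides φ(37) = 37 − 1 = 36 = 2^2 · 3^2.
Divisors of 36: 1, 2, 3, 4, 6, 9, 12, 18, 36.
Evaluate successive powers at the divisors of 36:
29^1 ≡ 29 (mod 37)
29^2 ≡ 27 (mod 37)
29^3 ≡ 6 (mod 37)
29^4 ≡ 26 (mod 37)
29^6 ≡ 36 (mod 37)
29^9 ≡ 31 (mod 37)
29^12 ≡ 1 (mod 37) ✓
Therefore the multiplicative order of 29 modulo 37 is 12.

12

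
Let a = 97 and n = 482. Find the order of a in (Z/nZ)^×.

ord(97) | φ(482) = φ(2)·φ(241) = 1·240 = 240 = 2^4 · 3 · 5.
Divisors of 240: 1, 2, 3, 4, 5, 6, 8, 10, 12, 15, 16, 20, 24, 30, 40, 48, 60, 80, 120, 240.
Evaluate successive powers at the divisors of 240:
97^1 ≡ 97 (mod 482)
97^2 ≡ 251 (mod 482)
97^3 ≡ 247 (mod 482)
97^4 ≡ 341 (mod 482)
97^5 ≡ 301 (mod 482)
97^6 ≡ 277 (mod 482)
97^8 ≡ 119 (mod 482)
97^10 ≡ 467 (mod 482)
97^12 ≡ 91 (mod 482)
97^15 ≡ 305 (mod 482)
97^16 ≡ 183 (mod 482)
97^20 ≡ 225 (mod 482)
97^24 ≡ 87 (mod 482)
97^30 ≡ 481 (mod 482)
97^40 ≡ 15 (mod 482)
97^48 ≡ 339 (mod 482)
97^60 ≡ 1 (mod 482) ✓
The smallest such exponent is 60, so the order of 97 is 60.

60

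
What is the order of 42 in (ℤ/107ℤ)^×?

By Lagrange's theorem, ord_107(42) divides φ(107) = 107 − 1 = 106 = 2 · 53.
Divisors of 106: 1, 2, 53, 106.
Evaluate successive powers at the divisors of 106:
42^1 ≡ 42 (mod 107)
42^2 ≡ 52 (mod 107)
42^53 ≡ 1 (mod 107) ✓
Hence ord(42) = 53.

53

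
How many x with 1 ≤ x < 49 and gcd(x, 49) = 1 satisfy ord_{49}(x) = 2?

φ(49) = φ(7^2) = 7·(7−1) = 42 = 2 · 3 · 7.
In a cyclic group of order 42, there are φ(d) elements of order d for each divisor d of 42, and zero for non-divisors.
2 | 42, and φ(2) = 2 − 1 = 1.

1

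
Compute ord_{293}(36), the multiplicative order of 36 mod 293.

73

Since 36 ∈ (Z/293Z)^×, its order divides φ(293) = 293 − 1 = 292 = 2^2 · 73.
Divisors of 292: 1, 2, 4, 73, 146, 292.
Compute 36^d (mod 293) for the divisors d until we hit 1:
36^1 ≡ 36
36^2 ≡ 124
36^4 ≡ 140
36^73 ≡ 1
Hence ord(36) = 73.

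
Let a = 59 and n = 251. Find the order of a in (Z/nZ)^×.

The order of 59 must divide φ(251) = 251 − 1 = 250 = 2 · 5^3.
Divisors of 250: 1, 2, 5, 10, 25, 50, 125, 250.
Evaluate successive powers at the divisors of 250:
59^1 ≡ 59 (mod 251)
59^2 ≡ 218 (mod 251)
59^5 ≡ 246 (mod 251)
59^10 ≡ 25 (mod 251)
59^25 ≡ 138 (mod 251)
59^50 ≡ 219 (mod 251)
59^125 ≡ 250 (mod 251)
59^250 ≡ 1 (mod 251) ✓
Hence ord(59) = 250.

250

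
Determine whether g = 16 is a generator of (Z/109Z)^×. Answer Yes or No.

φ(109) = 109 − 1 = 108 = 2^2 · 3^3.
It suffices to check that the order of 16 is not a proper divisor of 108: compute 16^(108/q) for q ∈ {2, 3}.
16^54 ≡ 1 (mod 109)  [q = 2: ≡ 1 ✗]
16^36 ≡ 1 (mod 109)  [q = 3: ≡ 1 ✗]
16^54 ≡ 1 shows ord(16) | 54, strictly less than φ(109); not a primitive root.

No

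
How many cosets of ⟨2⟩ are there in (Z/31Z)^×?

6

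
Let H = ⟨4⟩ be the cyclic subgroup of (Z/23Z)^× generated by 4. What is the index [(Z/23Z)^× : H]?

2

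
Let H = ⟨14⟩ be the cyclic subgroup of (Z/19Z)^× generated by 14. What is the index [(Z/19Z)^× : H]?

1

Since 14 ∈ (Z/19Z)^×, its order divides φ(19) = 19 − 1 = 18 = 2 · 3^2.
Divisors of 18: 1, 2, 3, 6, 9, 18.
Compute 14^d (mod 19) for the divisors d until we hit 1:
14^1 ≡ 14 (mod 19)
14^2 ≡ 6 (mod 19)
14^3 ≡ 8 (mod 19)
14^6 ≡ 7 (mod 19)
14^9 ≡ 18 (mod 19)
14^18 ≡ 1 (mod 19) ✓
Thus |⟨14⟩| = ord(14) = 18.
The index is φ(19) / ord(14) = 18 / 18 = 1.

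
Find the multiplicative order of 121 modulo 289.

136

By Lagrange's theorem, ord_289(121) divides φ(289) = φ(17^2) = 17·(17−1) = 272 = 2^4 · 17.
Divisors of 272: 1, 2, 4, 8, 16, 17, 34, 68, 136, 272.
Evaluate successive powers at the divisors of 272:
121^1 ≡ 121 (mod 289)
121^2 ≡ 191 (mod 289)
121^4 ≡ 67 (mod 289)
121^8 ≡ 154 (mod 289)
121^16 ≡ 18 (mod 289)
121^17 ≡ 155 (mod 289)
121^34 ≡ 38 (mod 289)
121^68 ≡ 288 (mod 289)
121^136 ≡ 1 (mod 289) ✓
Therefore the multiplicative order of 121 modulo 289 is 136.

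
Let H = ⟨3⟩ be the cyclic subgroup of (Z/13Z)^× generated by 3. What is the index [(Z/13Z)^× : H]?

4

The order of 3 must divide φ(13) = 13 − 1 = 12 = 2^2 · 3.
Divisors of 12: 1, 2, 3, 4, 6, 12.
Compute 3^d (mod 13) for the divisors d until we hit 1:
3^1 ≡ 3
3^2 ≡ 9
3^3 ≡ 1
The order of 3 is 3, so the subgroup it generates has 3 elements.
Index = |(Z/13Z)^×| / |⟨3⟩| = 12 / 3 = 4.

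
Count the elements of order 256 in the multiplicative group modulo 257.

φ(257) = 257 − 1 = 256 = 2^8.
Since (Z/257Z)^× is cyclic of order 256, the number of elements of order d is φ(d) when d | 256 and 0 otherwise.
256 = 2^8 divides 256, and φ(256) = 128.

128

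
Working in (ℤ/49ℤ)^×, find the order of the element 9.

21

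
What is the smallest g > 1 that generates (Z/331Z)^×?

3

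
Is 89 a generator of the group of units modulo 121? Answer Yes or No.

φ(121) = φ(11^2) = 11·(11−1) = 110 = 2 · 5 · 11.
An element g generates (Z/121Z)^× iff g^(110/q) ≢ 1 (mod 121) for each prime q ∈ {2, 5, 11}.
89^55 ≡ 1 (mod 121)  [q = 2: ≡ 1 ✗]
89^22 ≡ 1 (mod 121)  [q = 5: ≡ 1 ✗]
89^10 ≡ 34 (mod 121)  [q = 11: ≢ 1 ✓]
89^55 ≡ 1 shows ord(89) | 55, strictly less than φ(121); not a primitive root.

No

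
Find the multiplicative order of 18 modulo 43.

42

Since 18 ∈ (Z/43Z)^×, its order divides φ(43) = 43 − 1 = 42 = 2 · 3 · 7.
Divisors of 42: 1, 2, 3, 6, 7, 14, 21, 42.
Evaluate successive powers at the divisors of 42:
18^1 ≡ 18 (mod 43)
18^2 ≡ 23 (mod 43)
18^3 ≡ 27 (mod 43)
18^6 ≡ 41 (mod 43)
18^7 ≡ 7 (mod 43)
18^14 ≡ 6 (mod 43)
18^21 ≡ 42 (mod 43)
18^42 ≡ 1 (mod 43) ✓
The smallest such exponent is 42, so the order of 18 is 42.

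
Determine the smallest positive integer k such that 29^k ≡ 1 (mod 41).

Since 29 ∈ (Z/41Z)^×, its order divides φ(41) = 41 − 1 = 40 = 2^3 · 5.
Divisors of 40: 1, 2, 4, 5, 8, 10, 20, 40.
Check 29^d mod 41 for each divisor in increasing order:
29^1 ≡ 29
29^2 ≡ 21
29^4 ≡ 31
29^5 ≡ 38
29^8 ≡ 18
29^10 ≡ 9
29^20 ≡ 40
29^40 ≡ 1
Hence ord(29) = 40.

40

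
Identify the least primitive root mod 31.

φ(31) = 31 − 1 = 30 = 2 · 3 · 5.
Test candidates g = 2, 3, … against the prime factors q ∈ {2, 3, 5} of φ(31): g is a generator iff g^(30/q) ≢ 1 for every such q.
g = 2: 2^15 ≡ 1 — hits 1, so not a primitive root.
g = 3: 3^15 ≡ 30; 3^10 ≡ 25; 3^6 ≡ 16 — none is 1, so 3 is a primitive root.
The smallest primitive root modulo 31 is 3.

3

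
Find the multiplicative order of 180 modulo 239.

119

The order of 180 must divide φ(239) = 239 − 1 = 238 = 2 · 7 · 17.
Divisors of 238: 1, 2, 7, 14, 17, 34, 119, 238.
Test each divisor d:
180^1 ≡ 180
180^2 ≡ 135
180^7 ≡ 22
180^14 ≡ 6
180^17 ≡ 10
180^34 ≡ 100
180^119 ≡ 1
So ord_239(180) = 119.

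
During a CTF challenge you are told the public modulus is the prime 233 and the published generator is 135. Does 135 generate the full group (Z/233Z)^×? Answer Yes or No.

φ(233) = 233 − 1 = 232 = 2^3 · 29.
It suffices to check that the order of 135 is not a proper divisor of 232: compute 135^(232/q) for q ∈ {2, 29}.
135^116 ≡ 1 (mod 233)  [q = 2: ≡ 1 ✗]
135^8 ≡ 46 (mod 233)  [q = 29: ≢ 1 ✓]
Since 135^116 ≡ 1, the order of 135 divides 116 < 232, so 135 is not a primitive root.

No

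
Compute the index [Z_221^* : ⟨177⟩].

12

ord(177) | φ(221) = φ(13·17) = (13−1)·(17−1) = 12·16 = 192 = 2^6 · 3.
Divisors of 192: 1, 2, 3, 4, 6, 8, 12, 16, 24, 32, 48, 64, 96, 192.
Evaluate successive powers at the divisors of 192:
177^1 ≡ 177 (mod 221)
177^2 ≡ 168 (mod 221)
177^3 ≡ 122 (mod 221)
177^4 ≡ 157 (mod 221)
177^6 ≡ 77 (mod 221)
177^8 ≡ 118 (mod 221)
177^12 ≡ 183 (mod 221)
177^16 ≡ 1 (mod 221) ✓
The order of 177 is 16, so the subgroup it generates has 16 elements.
[(Z/221Z)^× : ⟨177⟩] = 192/16 = 12.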